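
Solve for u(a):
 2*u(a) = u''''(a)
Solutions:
 u(a) = C1*exp(-2^(1/4)*a) + C2*exp(2^(1/4)*a) + C3*sin(2^(1/4)*a) + C4*cos(2^(1/4)*a)


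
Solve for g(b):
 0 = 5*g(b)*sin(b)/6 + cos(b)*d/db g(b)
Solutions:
 g(b) = C1*cos(b)^(5/6)


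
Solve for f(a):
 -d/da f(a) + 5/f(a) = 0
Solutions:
 f(a) = -sqrt(C1 + 10*a)
 f(a) = sqrt(C1 + 10*a)


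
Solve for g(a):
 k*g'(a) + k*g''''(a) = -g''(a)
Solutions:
 g(a) = C1 + C2*exp(2^(1/3)*a*(6^(1/3)*(sqrt(3)*sqrt(27 + 4/k^3) + 9)^(1/3)/12 - 2^(1/3)*3^(5/6)*I*(sqrt(3)*sqrt(27 + 4/k^3) + 9)^(1/3)/12 + 2/(k*(-3^(1/3) + 3^(5/6)*I)*(sqrt(3)*sqrt(27 + 4/k^3) + 9)^(1/3)))) + C3*exp(2^(1/3)*a*(6^(1/3)*(sqrt(3)*sqrt(27 + 4/k^3) + 9)^(1/3)/12 + 2^(1/3)*3^(5/6)*I*(sqrt(3)*sqrt(27 + 4/k^3) + 9)^(1/3)/12 - 2/(k*(3^(1/3) + 3^(5/6)*I)*(sqrt(3)*sqrt(27 + 4/k^3) + 9)^(1/3)))) + C4*exp(6^(1/3)*a*(-2^(1/3)*(sqrt(3)*sqrt(27 + 4/k^3) + 9)^(1/3) + 2*3^(1/3)/(k*(sqrt(3)*sqrt(27 + 4/k^3) + 9)^(1/3)))/6)


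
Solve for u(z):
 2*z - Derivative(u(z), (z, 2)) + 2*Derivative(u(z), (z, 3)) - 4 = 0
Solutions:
 u(z) = C1 + C2*z + C3*exp(z/2) + z^3/3


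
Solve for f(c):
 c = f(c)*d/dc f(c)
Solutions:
 f(c) = -sqrt(C1 + c^2)
 f(c) = sqrt(C1 + c^2)


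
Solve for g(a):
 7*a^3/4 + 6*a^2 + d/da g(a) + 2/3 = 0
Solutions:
 g(a) = C1 - 7*a^4/16 - 2*a^3 - 2*a/3


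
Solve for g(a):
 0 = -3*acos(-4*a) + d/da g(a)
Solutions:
 g(a) = C1 + 3*a*acos(-4*a) + 3*sqrt(1 - 16*a^2)/4


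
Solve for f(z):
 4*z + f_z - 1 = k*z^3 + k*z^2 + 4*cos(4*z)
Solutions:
 f(z) = C1 + k*z^4/4 + k*z^3/3 - 2*z^2 + z + sin(4*z)


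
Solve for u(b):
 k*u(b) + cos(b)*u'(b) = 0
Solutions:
 u(b) = C1*exp(k*(log(sin(b) - 1) - log(sin(b) + 1))/2)


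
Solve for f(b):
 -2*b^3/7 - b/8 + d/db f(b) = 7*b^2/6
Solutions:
 f(b) = C1 + b^4/14 + 7*b^3/18 + b^2/16


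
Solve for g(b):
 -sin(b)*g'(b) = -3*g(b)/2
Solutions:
 g(b) = C1*(cos(b) - 1)^(3/4)/(cos(b) + 1)^(3/4)


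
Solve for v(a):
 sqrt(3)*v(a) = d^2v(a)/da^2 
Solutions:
 v(a) = C1*exp(-3^(1/4)*a) + C2*exp(3^(1/4)*a)


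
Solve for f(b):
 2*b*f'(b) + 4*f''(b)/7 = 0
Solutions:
 f(b) = C1 + C2*erf(sqrt(7)*b/2)


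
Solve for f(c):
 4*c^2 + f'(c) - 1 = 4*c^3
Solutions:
 f(c) = C1 + c^4 - 4*c^3/3 + c


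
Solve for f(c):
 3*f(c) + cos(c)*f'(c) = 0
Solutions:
 f(c) = C1*(sin(c) - 1)^(3/2)/(sin(c) + 1)^(3/2)


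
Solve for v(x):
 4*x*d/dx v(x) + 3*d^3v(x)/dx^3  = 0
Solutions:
 v(x) = C1 + Integral(C2*airyai(-6^(2/3)*x/3) + C3*airybi(-6^(2/3)*x/3), x)


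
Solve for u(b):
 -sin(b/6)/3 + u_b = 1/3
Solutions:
 u(b) = C1 + b/3 - 2*cos(b/6)


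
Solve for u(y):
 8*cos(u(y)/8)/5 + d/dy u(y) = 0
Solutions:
 8*y/5 - 4*log(sin(u(y)/8) - 1) + 4*log(sin(u(y)/8) + 1) = C1


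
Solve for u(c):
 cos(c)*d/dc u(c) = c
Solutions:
 u(c) = C1 + Integral(c/cos(c), c)


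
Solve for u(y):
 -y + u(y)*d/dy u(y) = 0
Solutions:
 u(y) = -sqrt(C1 + y^2)
 u(y) = sqrt(C1 + y^2)


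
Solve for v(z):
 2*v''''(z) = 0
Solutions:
 v(z) = C1 + C2*z + C3*z^2 + C4*z^3


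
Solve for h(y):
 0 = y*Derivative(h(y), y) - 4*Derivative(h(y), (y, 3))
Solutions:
 h(y) = C1 + Integral(C2*airyai(2^(1/3)*y/2) + C3*airybi(2^(1/3)*y/2), y)


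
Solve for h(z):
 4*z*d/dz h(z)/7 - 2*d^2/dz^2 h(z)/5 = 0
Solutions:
 h(z) = C1 + C2*erfi(sqrt(35)*z/7)


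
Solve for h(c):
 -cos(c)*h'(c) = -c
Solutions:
 h(c) = C1 + Integral(c/cos(c), c)


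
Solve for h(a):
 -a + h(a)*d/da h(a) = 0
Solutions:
 h(a) = -sqrt(C1 + a^2)
 h(a) = sqrt(C1 + a^2)


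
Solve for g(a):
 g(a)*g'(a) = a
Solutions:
 g(a) = -sqrt(C1 + a^2)
 g(a) = sqrt(C1 + a^2)


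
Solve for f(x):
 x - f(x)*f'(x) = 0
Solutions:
 f(x) = -sqrt(C1 + x^2)
 f(x) = sqrt(C1 + x^2)


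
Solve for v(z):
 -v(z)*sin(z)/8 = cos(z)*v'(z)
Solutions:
 v(z) = C1*cos(z)^(1/8)


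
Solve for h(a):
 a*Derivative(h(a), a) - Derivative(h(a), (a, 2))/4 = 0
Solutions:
 h(a) = C1 + C2*erfi(sqrt(2)*a)


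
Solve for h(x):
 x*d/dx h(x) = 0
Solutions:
 h(x) = C1


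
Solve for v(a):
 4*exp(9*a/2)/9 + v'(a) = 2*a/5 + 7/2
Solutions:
 v(a) = C1 + a^2/5 + 7*a/2 - 8*exp(9*a/2)/81


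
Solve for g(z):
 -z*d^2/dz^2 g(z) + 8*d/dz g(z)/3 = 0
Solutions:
 g(z) = C1 + C2*z^(11/3)


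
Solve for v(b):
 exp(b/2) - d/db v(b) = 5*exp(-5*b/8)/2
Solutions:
 v(b) = C1 + 2*exp(b/2) + 4*exp(-5*b/8)


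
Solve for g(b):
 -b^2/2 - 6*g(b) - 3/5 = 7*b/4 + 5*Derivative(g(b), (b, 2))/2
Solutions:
 g(b) = C1*sin(2*sqrt(15)*b/5) + C2*cos(2*sqrt(15)*b/5) - b^2/12 - 7*b/24 - 11/360


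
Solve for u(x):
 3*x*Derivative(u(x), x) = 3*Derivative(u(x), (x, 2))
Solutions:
 u(x) = C1 + C2*erfi(sqrt(2)*x/2)


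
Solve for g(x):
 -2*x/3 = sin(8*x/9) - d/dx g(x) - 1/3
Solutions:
 g(x) = C1 + x^2/3 - x/3 - 9*cos(8*x/9)/8


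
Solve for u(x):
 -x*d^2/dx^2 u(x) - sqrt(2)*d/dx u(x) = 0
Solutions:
 u(x) = C1 + C2*x^(1 - sqrt(2))


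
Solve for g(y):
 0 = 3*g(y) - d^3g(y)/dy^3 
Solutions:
 g(y) = C3*exp(3^(1/3)*y) + (C1*sin(3^(5/6)*y/2) + C2*cos(3^(5/6)*y/2))*exp(-3^(1/3)*y/2)


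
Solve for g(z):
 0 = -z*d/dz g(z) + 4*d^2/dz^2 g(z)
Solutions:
 g(z) = C1 + C2*erfi(sqrt(2)*z/4)


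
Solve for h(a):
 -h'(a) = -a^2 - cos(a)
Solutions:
 h(a) = C1 + a^3/3 + sin(a)


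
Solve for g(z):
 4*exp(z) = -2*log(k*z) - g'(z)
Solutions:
 g(z) = C1 - 2*z*log(k*z) + 2*z - 4*exp(z)


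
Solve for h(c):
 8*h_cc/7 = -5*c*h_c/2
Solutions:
 h(c) = C1 + C2*erf(sqrt(70)*c/8)


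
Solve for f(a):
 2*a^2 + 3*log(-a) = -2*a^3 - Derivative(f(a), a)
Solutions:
 f(a) = C1 - a^4/2 - 2*a^3/3 - 3*a*log(-a) + 3*a


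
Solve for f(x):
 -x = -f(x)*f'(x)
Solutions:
 f(x) = -sqrt(C1 + x^2)
 f(x) = sqrt(C1 + x^2)


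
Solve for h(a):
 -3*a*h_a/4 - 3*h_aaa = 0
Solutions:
 h(a) = C1 + Integral(C2*airyai(-2^(1/3)*a/2) + C3*airybi(-2^(1/3)*a/2), a)


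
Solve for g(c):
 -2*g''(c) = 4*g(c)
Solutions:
 g(c) = C1*sin(sqrt(2)*c) + C2*cos(sqrt(2)*c)


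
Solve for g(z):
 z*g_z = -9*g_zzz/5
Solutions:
 g(z) = C1 + Integral(C2*airyai(-15^(1/3)*z/3) + C3*airybi(-15^(1/3)*z/3), z)


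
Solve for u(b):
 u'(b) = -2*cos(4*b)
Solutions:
 u(b) = C1 - sin(4*b)/2


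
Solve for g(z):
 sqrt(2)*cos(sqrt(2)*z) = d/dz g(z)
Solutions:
 g(z) = C1 + sin(sqrt(2)*z)


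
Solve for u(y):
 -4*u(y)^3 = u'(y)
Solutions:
 u(y) = -sqrt(2)*sqrt(-1/(C1 - 4*y))/2
 u(y) = sqrt(2)*sqrt(-1/(C1 - 4*y))/2


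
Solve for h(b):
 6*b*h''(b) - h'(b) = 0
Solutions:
 h(b) = C1 + C2*b^(7/6)


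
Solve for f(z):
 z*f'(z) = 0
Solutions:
 f(z) = C1


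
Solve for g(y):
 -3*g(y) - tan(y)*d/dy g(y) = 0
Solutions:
 g(y) = C1/sin(y)^3


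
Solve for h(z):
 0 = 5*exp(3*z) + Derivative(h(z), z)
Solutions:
 h(z) = C1 - 5*exp(3*z)/3


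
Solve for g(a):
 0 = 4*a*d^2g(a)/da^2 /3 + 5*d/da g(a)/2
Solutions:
 g(a) = C1 + C2/a^(7/8)


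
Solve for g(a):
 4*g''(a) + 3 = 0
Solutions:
 g(a) = C1 + C2*a - 3*a^2/8


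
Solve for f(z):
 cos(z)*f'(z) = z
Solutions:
 f(z) = C1 + Integral(z/cos(z), z)


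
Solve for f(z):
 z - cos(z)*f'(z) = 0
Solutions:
 f(z) = C1 + Integral(z/cos(z), z)


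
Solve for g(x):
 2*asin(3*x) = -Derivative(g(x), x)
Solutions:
 g(x) = C1 - 2*x*asin(3*x) - 2*sqrt(1 - 9*x^2)/3


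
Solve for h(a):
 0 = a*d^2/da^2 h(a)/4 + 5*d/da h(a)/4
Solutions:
 h(a) = C1 + C2/a^4


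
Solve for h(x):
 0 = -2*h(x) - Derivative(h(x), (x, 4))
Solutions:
 h(x) = (C1*sin(2^(3/4)*x/2) + C2*cos(2^(3/4)*x/2))*exp(-2^(3/4)*x/2) + (C3*sin(2^(3/4)*x/2) + C4*cos(2^(3/4)*x/2))*exp(2^(3/4)*x/2)


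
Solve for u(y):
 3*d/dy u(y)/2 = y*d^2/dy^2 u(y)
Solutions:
 u(y) = C1 + C2*y^(5/2)


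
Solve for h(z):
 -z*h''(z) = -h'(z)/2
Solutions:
 h(z) = C1 + C2*z^(3/2)


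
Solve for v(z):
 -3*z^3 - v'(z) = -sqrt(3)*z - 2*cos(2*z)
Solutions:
 v(z) = C1 - 3*z^4/4 + sqrt(3)*z^2/2 + sin(2*z)


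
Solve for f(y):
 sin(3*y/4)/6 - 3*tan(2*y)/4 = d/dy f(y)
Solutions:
 f(y) = C1 + 3*log(cos(2*y))/8 - 2*cos(3*y/4)/9


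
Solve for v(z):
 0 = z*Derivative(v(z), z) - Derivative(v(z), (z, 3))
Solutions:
 v(z) = C1 + Integral(C2*airyai(z) + C3*airybi(z), z)


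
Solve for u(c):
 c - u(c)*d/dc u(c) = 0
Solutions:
 u(c) = -sqrt(C1 + c^2)
 u(c) = sqrt(C1 + c^2)


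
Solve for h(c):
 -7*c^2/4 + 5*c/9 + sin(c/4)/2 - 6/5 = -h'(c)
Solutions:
 h(c) = C1 + 7*c^3/12 - 5*c^2/18 + 6*c/5 + 2*cos(c/4)


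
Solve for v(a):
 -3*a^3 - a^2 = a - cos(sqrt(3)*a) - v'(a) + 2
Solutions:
 v(a) = C1 + 3*a^4/4 + a^3/3 + a^2/2 + 2*a - sqrt(3)*sin(sqrt(3)*a)/3


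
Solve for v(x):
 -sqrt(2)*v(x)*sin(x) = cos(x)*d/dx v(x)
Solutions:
 v(x) = C1*cos(x)^(sqrt(2))


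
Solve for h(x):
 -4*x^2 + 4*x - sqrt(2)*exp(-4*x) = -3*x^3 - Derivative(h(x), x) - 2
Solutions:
 h(x) = C1 - 3*x^4/4 + 4*x^3/3 - 2*x^2 - 2*x - sqrt(2)*exp(-4*x)/4


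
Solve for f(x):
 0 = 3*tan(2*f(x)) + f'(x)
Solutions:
 f(x) = -asin(C1*exp(-6*x))/2 + pi/2
 f(x) = asin(C1*exp(-6*x))/2


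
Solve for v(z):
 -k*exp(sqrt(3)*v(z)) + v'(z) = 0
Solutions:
 v(z) = sqrt(3)*(2*log(-1/(C1 + k*z)) - log(3))/6


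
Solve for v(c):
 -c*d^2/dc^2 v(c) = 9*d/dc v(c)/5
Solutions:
 v(c) = C1 + C2/c^(4/5)


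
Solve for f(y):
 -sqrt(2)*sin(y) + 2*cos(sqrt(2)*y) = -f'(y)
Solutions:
 f(y) = C1 - sqrt(2)*sin(sqrt(2)*y) - sqrt(2)*cos(y)


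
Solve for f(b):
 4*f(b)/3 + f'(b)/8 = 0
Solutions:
 f(b) = C1*exp(-32*b/3)


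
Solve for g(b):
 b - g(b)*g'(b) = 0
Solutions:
 g(b) = -sqrt(C1 + b^2)
 g(b) = sqrt(C1 + b^2)


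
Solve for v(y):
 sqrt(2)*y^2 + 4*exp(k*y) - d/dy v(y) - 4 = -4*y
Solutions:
 v(y) = C1 + sqrt(2)*y^3/3 + 2*y^2 - 4*y + 4*exp(k*y)/k


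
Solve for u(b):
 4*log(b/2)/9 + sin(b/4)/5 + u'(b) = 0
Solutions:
 u(b) = C1 - 4*b*log(b)/9 + 4*b*log(2)/9 + 4*b/9 + 4*cos(b/4)/5


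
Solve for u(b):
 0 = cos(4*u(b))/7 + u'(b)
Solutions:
 b/7 - log(sin(4*u(b)) - 1)/8 + log(sin(4*u(b)) + 1)/8 = C1


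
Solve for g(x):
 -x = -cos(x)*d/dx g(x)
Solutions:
 g(x) = C1 + Integral(x/cos(x), x)


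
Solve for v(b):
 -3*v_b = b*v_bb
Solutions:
 v(b) = C1 + C2/b^2


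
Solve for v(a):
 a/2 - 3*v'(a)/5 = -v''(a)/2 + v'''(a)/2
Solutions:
 v(a) = C1 + 5*a^2/12 + 25*a/36 + (C2*sin(sqrt(95)*a/10) + C3*cos(sqrt(95)*a/10))*exp(a/2)


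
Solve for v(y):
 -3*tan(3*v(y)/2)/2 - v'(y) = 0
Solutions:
 v(y) = -2*asin(C1*exp(-9*y/4))/3 + 2*pi/3
 v(y) = 2*asin(C1*exp(-9*y/4))/3


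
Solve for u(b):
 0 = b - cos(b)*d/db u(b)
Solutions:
 u(b) = C1 + Integral(b/cos(b), b)


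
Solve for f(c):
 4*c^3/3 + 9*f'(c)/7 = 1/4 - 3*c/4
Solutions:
 f(c) = C1 - 7*c^4/27 - 7*c^2/24 + 7*c/36


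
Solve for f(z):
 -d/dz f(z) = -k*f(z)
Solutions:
 f(z) = C1*exp(k*z)


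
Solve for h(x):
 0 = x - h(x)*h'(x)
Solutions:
 h(x) = -sqrt(C1 + x^2)
 h(x) = sqrt(C1 + x^2)


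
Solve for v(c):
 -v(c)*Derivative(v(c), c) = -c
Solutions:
 v(c) = -sqrt(C1 + c^2)
 v(c) = sqrt(C1 + c^2)


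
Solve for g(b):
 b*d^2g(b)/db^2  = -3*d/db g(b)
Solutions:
 g(b) = C1 + C2/b^2


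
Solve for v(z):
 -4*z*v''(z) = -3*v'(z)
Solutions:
 v(z) = C1 + C2*z^(7/4)


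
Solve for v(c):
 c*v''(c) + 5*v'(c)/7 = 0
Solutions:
 v(c) = C1 + C2*c^(2/7)


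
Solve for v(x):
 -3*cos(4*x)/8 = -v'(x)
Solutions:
 v(x) = C1 + 3*sin(4*x)/32


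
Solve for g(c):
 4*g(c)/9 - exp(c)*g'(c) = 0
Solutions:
 g(c) = C1*exp(-4*exp(-c)/9)


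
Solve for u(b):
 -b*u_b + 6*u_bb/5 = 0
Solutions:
 u(b) = C1 + C2*erfi(sqrt(15)*b/6)


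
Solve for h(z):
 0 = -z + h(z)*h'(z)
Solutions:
 h(z) = -sqrt(C1 + z^2)
 h(z) = sqrt(C1 + z^2)


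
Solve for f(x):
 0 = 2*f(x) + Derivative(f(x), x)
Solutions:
 f(x) = C1*exp(-2*x)


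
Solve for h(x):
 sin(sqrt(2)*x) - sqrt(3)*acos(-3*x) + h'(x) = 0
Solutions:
 h(x) = C1 + sqrt(3)*(x*acos(-3*x) + sqrt(1 - 9*x^2)/3) + sqrt(2)*cos(sqrt(2)*x)/2


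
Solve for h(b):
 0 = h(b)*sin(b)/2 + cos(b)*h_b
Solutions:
 h(b) = C1*sqrt(cos(b))


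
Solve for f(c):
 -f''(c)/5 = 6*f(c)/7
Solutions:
 f(c) = C1*sin(sqrt(210)*c/7) + C2*cos(sqrt(210)*c/7)


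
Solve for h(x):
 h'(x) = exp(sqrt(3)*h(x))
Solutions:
 h(x) = sqrt(3)*(2*log(-1/(C1 + x)) - log(3))/6


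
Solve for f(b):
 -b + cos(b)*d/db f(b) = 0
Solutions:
 f(b) = C1 + Integral(b/cos(b), b)


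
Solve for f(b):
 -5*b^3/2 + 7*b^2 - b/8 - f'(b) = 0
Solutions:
 f(b) = C1 - 5*b^4/8 + 7*b^3/3 - b^2/16


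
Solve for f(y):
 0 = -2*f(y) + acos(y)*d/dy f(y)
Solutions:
 f(y) = C1*exp(2*Integral(1/acos(y), y))


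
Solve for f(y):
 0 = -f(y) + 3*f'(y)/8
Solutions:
 f(y) = C1*exp(8*y/3)


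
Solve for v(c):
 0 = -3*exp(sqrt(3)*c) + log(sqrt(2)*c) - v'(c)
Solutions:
 v(c) = C1 + c*log(c) + c*(-1 + log(2)/2) - sqrt(3)*exp(sqrt(3)*c)


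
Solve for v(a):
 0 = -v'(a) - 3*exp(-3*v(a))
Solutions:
 v(a) = log(C1 - 9*a)/3
 v(a) = log((-3^(1/3) - 3^(5/6)*I)*(C1 - 3*a)^(1/3)/2)
 v(a) = log((-3^(1/3) + 3^(5/6)*I)*(C1 - 3*a)^(1/3)/2)


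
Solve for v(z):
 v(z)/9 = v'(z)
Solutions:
 v(z) = C1*exp(z/9)


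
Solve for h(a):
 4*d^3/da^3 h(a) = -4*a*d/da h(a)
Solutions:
 h(a) = C1 + Integral(C2*airyai(-a) + C3*airybi(-a), a)


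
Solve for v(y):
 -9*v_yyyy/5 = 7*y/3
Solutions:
 v(y) = C1 + C2*y + C3*y^2 + C4*y^3 - 7*y^5/648


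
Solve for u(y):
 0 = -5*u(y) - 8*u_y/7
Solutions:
 u(y) = C1*exp(-35*y/8)


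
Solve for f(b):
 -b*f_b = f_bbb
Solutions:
 f(b) = C1 + Integral(C2*airyai(-b) + C3*airybi(-b), b)


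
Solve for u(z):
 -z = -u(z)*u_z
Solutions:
 u(z) = -sqrt(C1 + z^2)
 u(z) = sqrt(C1 + z^2)


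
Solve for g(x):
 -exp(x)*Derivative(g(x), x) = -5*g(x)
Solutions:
 g(x) = C1*exp(-5*exp(-x))


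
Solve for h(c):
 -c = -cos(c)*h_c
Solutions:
 h(c) = C1 + Integral(c/cos(c), c)


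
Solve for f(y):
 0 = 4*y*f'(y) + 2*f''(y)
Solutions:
 f(y) = C1 + C2*erf(y)


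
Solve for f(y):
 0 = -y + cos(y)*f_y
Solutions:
 f(y) = C1 + Integral(y/cos(y), y)


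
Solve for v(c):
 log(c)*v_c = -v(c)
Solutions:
 v(c) = C1*exp(-li(c))


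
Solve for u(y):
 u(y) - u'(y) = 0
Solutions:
 u(y) = C1*exp(y)


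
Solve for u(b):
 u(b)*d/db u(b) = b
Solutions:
 u(b) = -sqrt(C1 + b^2)
 u(b) = sqrt(C1 + b^2)


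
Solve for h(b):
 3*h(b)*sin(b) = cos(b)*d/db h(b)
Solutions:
 h(b) = C1/cos(b)^3


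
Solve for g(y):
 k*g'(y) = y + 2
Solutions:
 g(y) = C1 + y^2/(2*k) + 2*y/k


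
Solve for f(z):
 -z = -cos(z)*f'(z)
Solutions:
 f(z) = C1 + Integral(z/cos(z), z)


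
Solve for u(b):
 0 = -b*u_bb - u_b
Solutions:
 u(b) = C1 + C2*log(b)


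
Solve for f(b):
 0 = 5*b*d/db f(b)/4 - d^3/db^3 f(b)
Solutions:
 f(b) = C1 + Integral(C2*airyai(10^(1/3)*b/2) + C3*airybi(10^(1/3)*b/2), b)


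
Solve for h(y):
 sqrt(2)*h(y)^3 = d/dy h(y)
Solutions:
 h(y) = -sqrt(2)*sqrt(-1/(C1 + sqrt(2)*y))/2
 h(y) = sqrt(2)*sqrt(-1/(C1 + sqrt(2)*y))/2


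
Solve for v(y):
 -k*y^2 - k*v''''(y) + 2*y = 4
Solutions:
 v(y) = C1 + C2*y + C3*y^2 + C4*y^3 - y^6/360 + y^5/(60*k) - y^4/(6*k)


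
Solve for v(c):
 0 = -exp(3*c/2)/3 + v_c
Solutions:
 v(c) = C1 + 2*exp(3*c/2)/9


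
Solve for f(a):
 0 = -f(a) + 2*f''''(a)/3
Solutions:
 f(a) = C1*exp(-2^(3/4)*3^(1/4)*a/2) + C2*exp(2^(3/4)*3^(1/4)*a/2) + C3*sin(2^(3/4)*3^(1/4)*a/2) + C4*cos(2^(3/4)*3^(1/4)*a/2)


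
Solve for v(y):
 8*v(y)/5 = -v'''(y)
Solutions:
 v(y) = C3*exp(-2*5^(2/3)*y/5) + (C1*sin(sqrt(3)*5^(2/3)*y/5) + C2*cos(sqrt(3)*5^(2/3)*y/5))*exp(5^(2/3)*y/5)


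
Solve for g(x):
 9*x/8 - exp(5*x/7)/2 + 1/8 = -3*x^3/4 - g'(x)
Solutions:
 g(x) = C1 - 3*x^4/16 - 9*x^2/16 - x/8 + 7*exp(5*x/7)/10


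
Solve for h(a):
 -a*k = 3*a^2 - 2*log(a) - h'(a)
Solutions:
 h(a) = C1 + a^3 + a^2*k/2 - 2*a*log(a) + 2*a


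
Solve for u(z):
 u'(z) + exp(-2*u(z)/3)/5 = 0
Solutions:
 u(z) = 3*log(-sqrt(C1 - z)) - 3*log(15) + 3*log(30)/2
 u(z) = 3*log(C1 - z)/2 - 3*log(15) + 3*log(30)/2


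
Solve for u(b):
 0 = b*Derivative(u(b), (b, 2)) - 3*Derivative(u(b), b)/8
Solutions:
 u(b) = C1 + C2*b^(11/8)


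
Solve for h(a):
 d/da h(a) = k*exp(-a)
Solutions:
 h(a) = C1 - k*exp(-a)


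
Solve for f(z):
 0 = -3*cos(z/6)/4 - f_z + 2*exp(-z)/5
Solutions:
 f(z) = C1 - 9*sin(z/6)/2 - 2*exp(-z)/5


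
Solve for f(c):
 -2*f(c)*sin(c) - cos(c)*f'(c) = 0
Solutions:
 f(c) = C1*cos(c)^2


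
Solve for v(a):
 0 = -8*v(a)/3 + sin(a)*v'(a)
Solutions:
 v(a) = C1*(cos(a) - 1)^(4/3)/(cos(a) + 1)^(4/3)


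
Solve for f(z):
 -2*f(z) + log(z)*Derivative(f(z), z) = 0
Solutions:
 f(z) = C1*exp(2*li(z))


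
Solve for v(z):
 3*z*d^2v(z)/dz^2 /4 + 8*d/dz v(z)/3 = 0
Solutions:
 v(z) = C1 + C2/z^(23/9)


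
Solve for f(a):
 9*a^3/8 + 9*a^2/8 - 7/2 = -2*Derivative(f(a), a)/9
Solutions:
 f(a) = C1 - 81*a^4/64 - 27*a^3/16 + 63*a/4


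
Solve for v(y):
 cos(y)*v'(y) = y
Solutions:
 v(y) = C1 + Integral(y/cos(y), y)


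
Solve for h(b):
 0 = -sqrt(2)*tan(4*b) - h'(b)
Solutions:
 h(b) = C1 + sqrt(2)*log(cos(4*b))/4


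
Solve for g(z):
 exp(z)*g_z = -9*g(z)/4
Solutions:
 g(z) = C1*exp(9*exp(-z)/4)


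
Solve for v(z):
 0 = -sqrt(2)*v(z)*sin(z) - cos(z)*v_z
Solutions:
 v(z) = C1*cos(z)^(sqrt(2))


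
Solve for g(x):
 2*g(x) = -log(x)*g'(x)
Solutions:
 g(x) = C1*exp(-2*li(x))


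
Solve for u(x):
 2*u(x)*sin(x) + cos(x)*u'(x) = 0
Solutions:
 u(x) = C1*cos(x)^2


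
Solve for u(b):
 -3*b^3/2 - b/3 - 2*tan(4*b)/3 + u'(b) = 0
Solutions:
 u(b) = C1 + 3*b^4/8 + b^2/6 - log(cos(4*b))/6


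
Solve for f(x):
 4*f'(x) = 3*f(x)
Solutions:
 f(x) = C1*exp(3*x/4)


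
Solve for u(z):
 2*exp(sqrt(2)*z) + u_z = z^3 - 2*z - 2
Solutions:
 u(z) = C1 + z^4/4 - z^2 - 2*z - sqrt(2)*exp(sqrt(2)*z)


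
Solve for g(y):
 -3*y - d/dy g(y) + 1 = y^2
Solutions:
 g(y) = C1 - y^3/3 - 3*y^2/2 + y


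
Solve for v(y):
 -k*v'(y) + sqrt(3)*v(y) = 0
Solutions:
 v(y) = C1*exp(sqrt(3)*y/k)


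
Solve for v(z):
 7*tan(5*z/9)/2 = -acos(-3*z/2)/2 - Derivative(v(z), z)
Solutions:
 v(z) = C1 - z*acos(-3*z/2)/2 - sqrt(4 - 9*z^2)/6 + 63*log(cos(5*z/9))/10


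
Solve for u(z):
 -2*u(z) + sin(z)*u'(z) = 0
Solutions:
 u(z) = C1*(cos(z) - 1)/(cos(z) + 1)


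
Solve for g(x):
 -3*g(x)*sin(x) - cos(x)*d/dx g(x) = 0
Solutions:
 g(x) = C1*cos(x)^3


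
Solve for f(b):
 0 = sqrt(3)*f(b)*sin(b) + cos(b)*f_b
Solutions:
 f(b) = C1*cos(b)^(sqrt(3))


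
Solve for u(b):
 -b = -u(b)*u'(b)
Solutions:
 u(b) = -sqrt(C1 + b^2)
 u(b) = sqrt(C1 + b^2)


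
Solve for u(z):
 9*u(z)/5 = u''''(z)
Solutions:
 u(z) = C1*exp(-sqrt(3)*5^(3/4)*z/5) + C2*exp(sqrt(3)*5^(3/4)*z/5) + C3*sin(sqrt(3)*5^(3/4)*z/5) + C4*cos(sqrt(3)*5^(3/4)*z/5)


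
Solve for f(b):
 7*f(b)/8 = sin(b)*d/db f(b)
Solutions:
 f(b) = C1*(cos(b) - 1)^(7/16)/(cos(b) + 1)^(7/16)


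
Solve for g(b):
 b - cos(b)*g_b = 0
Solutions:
 g(b) = C1 + Integral(b/cos(b), b)


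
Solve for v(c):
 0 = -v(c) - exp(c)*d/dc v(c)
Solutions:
 v(c) = C1*exp(exp(-c))


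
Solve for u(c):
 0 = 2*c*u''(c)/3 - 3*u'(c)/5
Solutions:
 u(c) = C1 + C2*c^(19/10)


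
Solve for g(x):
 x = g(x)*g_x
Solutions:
 g(x) = -sqrt(C1 + x^2)
 g(x) = sqrt(C1 + x^2)


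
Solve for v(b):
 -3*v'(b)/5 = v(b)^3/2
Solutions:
 v(b) = -sqrt(3)*sqrt(-1/(C1 - 5*b))
 v(b) = sqrt(3)*sqrt(-1/(C1 - 5*b))


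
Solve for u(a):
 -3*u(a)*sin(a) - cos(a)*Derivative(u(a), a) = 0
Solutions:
 u(a) = C1*cos(a)^3


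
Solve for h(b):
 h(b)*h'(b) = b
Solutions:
 h(b) = -sqrt(C1 + b^2)
 h(b) = sqrt(C1 + b^2)


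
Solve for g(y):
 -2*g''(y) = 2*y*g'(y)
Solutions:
 g(y) = C1 + C2*erf(sqrt(2)*y/2)


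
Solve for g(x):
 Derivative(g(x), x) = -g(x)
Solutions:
 g(x) = C1*exp(-x)


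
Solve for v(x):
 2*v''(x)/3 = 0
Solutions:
 v(x) = C1 + C2*x


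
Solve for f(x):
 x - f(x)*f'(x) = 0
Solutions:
 f(x) = -sqrt(C1 + x^2)
 f(x) = sqrt(C1 + x^2)


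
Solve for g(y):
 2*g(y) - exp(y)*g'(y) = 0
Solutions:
 g(y) = C1*exp(-2*exp(-y))


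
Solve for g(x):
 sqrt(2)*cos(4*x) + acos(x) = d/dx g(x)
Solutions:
 g(x) = C1 + x*acos(x) - sqrt(1 - x^2) + sqrt(2)*sin(4*x)/4


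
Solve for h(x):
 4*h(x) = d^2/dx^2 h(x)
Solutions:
 h(x) = C1*exp(-2*x) + C2*exp(2*x)


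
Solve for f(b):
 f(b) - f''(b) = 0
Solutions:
 f(b) = C1*exp(-b) + C2*exp(b)


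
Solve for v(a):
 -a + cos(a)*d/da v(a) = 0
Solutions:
 v(a) = C1 + Integral(a/cos(a), a)


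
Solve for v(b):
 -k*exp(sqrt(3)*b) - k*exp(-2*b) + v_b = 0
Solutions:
 v(b) = C1 + sqrt(3)*k*exp(sqrt(3)*b)/3 - k*exp(-2*b)/2


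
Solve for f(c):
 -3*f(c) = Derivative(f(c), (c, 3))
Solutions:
 f(c) = C3*exp(-3^(1/3)*c) + (C1*sin(3^(5/6)*c/2) + C2*cos(3^(5/6)*c/2))*exp(3^(1/3)*c/2)


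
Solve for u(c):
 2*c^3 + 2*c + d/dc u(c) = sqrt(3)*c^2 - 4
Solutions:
 u(c) = C1 - c^4/2 + sqrt(3)*c^3/3 - c^2 - 4*c


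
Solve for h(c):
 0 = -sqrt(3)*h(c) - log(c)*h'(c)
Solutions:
 h(c) = C1*exp(-sqrt(3)*li(c))


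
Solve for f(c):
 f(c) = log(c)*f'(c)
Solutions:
 f(c) = C1*exp(li(c))


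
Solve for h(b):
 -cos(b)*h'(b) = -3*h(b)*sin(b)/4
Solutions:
 h(b) = C1/cos(b)^(3/4)


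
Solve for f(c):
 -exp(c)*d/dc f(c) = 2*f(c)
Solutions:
 f(c) = C1*exp(2*exp(-c))


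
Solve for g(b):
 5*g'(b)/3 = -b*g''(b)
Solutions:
 g(b) = C1 + C2/b^(2/3)


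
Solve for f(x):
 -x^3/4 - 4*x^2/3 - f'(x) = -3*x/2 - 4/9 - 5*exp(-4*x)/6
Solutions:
 f(x) = C1 - x^4/16 - 4*x^3/9 + 3*x^2/4 + 4*x/9 - 5*exp(-4*x)/24


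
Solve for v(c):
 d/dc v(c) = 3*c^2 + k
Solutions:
 v(c) = C1 + c^3 + c*k


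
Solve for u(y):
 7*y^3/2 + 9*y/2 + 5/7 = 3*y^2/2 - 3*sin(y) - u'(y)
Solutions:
 u(y) = C1 - 7*y^4/8 + y^3/2 - 9*y^2/4 - 5*y/7 + 3*cos(y)


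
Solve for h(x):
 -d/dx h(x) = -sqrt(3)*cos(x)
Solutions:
 h(x) = C1 + sqrt(3)*sin(x)


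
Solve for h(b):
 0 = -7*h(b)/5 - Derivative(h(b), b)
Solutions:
 h(b) = C1*exp(-7*b/5)


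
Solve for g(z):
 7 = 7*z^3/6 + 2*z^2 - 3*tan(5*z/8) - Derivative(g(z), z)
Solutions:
 g(z) = C1 + 7*z^4/24 + 2*z^3/3 - 7*z + 24*log(cos(5*z/8))/5


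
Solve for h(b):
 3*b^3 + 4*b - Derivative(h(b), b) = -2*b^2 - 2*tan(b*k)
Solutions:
 h(b) = C1 + 3*b^4/4 + 2*b^3/3 + 2*b^2 + 2*Piecewise((-log(cos(b*k))/k, Ne(k, 0)), (0, True))


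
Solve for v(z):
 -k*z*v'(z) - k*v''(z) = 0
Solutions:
 v(z) = C1 + C2*erf(sqrt(2)*z/2)


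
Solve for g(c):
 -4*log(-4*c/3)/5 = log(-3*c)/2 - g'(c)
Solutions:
 g(c) = C1 + 13*c*log(-c)/10 + c*(-13 - 3*log(3) + 16*log(2))/10


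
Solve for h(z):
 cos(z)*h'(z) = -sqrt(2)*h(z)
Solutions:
 h(z) = C1*(sin(z) - 1)^(sqrt(2)/2)/(sin(z) + 1)^(sqrt(2)/2)


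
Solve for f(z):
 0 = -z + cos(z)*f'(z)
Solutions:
 f(z) = C1 + Integral(z/cos(z), z)


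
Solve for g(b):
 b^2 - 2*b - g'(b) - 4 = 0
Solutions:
 g(b) = C1 + b^3/3 - b^2 - 4*b


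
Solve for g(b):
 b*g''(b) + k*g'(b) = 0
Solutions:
 g(b) = C1 + b^(1 - re(k))*(C2*sin(log(b)*Abs(im(k))) + C3*cos(log(b)*im(k)))


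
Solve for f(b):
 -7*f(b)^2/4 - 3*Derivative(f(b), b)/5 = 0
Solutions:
 f(b) = 12/(C1 + 35*b)


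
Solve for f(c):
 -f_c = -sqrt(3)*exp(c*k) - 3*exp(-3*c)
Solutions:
 f(c) = C1 - exp(-3*c) + sqrt(3)*exp(c*k)/k


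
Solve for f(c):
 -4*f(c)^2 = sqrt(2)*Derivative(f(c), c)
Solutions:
 f(c) = 1/(C1 + 2*sqrt(2)*c)


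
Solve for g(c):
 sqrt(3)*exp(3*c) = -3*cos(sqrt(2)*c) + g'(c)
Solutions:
 g(c) = C1 + sqrt(3)*exp(3*c)/3 + 3*sqrt(2)*sin(sqrt(2)*c)/2


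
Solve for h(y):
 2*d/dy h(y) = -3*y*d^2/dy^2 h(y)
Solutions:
 h(y) = C1 + C2*y^(1/3)


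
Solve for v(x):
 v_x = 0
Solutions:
 v(x) = C1


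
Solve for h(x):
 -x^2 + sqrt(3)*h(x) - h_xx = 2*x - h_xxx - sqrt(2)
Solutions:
 h(x) = C1*exp(x*((-1 + sqrt(-4 + (-2 + 27*sqrt(3))^2)/2 + 27*sqrt(3)/2)^(-1/3) + 2 + (-1 + sqrt(-4 + (-2 + 27*sqrt(3))^2)/2 + 27*sqrt(3)/2)^(1/3))/6)*sin(sqrt(3)*x*(-(-1 + sqrt(-4 + (-2 + 27*sqrt(3))^2)/2 + 27*sqrt(3)/2)^(1/3) + (-1 + sqrt(-4 + (-2 + 27*sqrt(3))^2)/2 + 27*sqrt(3)/2)^(-1/3))/6) + C2*exp(x*((-1 + sqrt(-4 + (-2 + 27*sqrt(3))^2)/2 + 27*sqrt(3)/2)^(-1/3) + 2 + (-1 + sqrt(-4 + (-2 + 27*sqrt(3))^2)/2 + 27*sqrt(3)/2)^(1/3))/6)*cos(sqrt(3)*x*(-(-1 + sqrt(-4 + (-2 + 27*sqrt(3))^2)/2 + 27*sqrt(3)/2)^(1/3) + (-1 + sqrt(-4 + (-2 + 27*sqrt(3))^2)/2 + 27*sqrt(3)/2)^(-1/3))/6) + C3*exp(x*(-(-1 + sqrt(-4 + (-2 + 27*sqrt(3))^2)/2 + 27*sqrt(3)/2)^(1/3) - 1/(-1 + sqrt(-4 + (-2 + 27*sqrt(3))^2)/2 + 27*sqrt(3)/2)^(1/3) + 1)/3) + sqrt(3)*x^2/3 + 2*sqrt(3)*x/3 - sqrt(6)/3 + 2/3


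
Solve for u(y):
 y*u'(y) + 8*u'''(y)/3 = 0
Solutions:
 u(y) = C1 + Integral(C2*airyai(-3^(1/3)*y/2) + C3*airybi(-3^(1/3)*y/2), y)


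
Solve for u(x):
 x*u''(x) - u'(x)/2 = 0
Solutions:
 u(x) = C1 + C2*x^(3/2)


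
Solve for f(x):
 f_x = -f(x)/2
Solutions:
 f(x) = C1*exp(-x/2)


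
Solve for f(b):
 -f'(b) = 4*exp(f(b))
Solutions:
 f(b) = log(1/(C1 + 4*b))


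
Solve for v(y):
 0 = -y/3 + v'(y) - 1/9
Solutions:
 v(y) = C1 + y^2/6 + y/9


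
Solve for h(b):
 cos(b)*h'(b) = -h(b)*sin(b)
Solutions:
 h(b) = C1*cos(b)


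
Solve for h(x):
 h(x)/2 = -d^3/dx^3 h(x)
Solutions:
 h(x) = C3*exp(-2^(2/3)*x/2) + (C1*sin(2^(2/3)*sqrt(3)*x/4) + C2*cos(2^(2/3)*sqrt(3)*x/4))*exp(2^(2/3)*x/4)


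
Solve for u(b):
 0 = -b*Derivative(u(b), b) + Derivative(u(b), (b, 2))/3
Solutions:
 u(b) = C1 + C2*erfi(sqrt(6)*b/2)


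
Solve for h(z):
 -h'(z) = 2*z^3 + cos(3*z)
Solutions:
 h(z) = C1 - z^4/2 - sin(3*z)/3


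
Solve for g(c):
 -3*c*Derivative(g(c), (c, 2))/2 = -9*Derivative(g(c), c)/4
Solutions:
 g(c) = C1 + C2*c^(5/2)


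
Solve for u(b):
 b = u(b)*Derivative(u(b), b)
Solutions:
 u(b) = -sqrt(C1 + b^2)
 u(b) = sqrt(C1 + b^2)


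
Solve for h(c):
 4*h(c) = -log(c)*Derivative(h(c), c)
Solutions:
 h(c) = C1*exp(-4*li(c))


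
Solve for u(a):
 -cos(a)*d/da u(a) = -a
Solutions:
 u(a) = C1 + Integral(a/cos(a), a)


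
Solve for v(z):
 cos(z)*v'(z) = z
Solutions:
 v(z) = C1 + Integral(z/cos(z), z)


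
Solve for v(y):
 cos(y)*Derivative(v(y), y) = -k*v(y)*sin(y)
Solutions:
 v(y) = C1*exp(k*log(cos(y)))


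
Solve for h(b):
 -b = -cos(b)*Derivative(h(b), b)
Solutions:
 h(b) = C1 + Integral(b/cos(b), b)


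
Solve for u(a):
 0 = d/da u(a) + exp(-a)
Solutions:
 u(a) = C1 + exp(-a)


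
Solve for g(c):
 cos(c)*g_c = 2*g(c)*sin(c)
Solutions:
 g(c) = C1/cos(c)^2


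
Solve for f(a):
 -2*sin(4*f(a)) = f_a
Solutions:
 f(a) = -acos((-C1 - exp(16*a))/(C1 - exp(16*a)))/4 + pi/2
 f(a) = acos((-C1 - exp(16*a))/(C1 - exp(16*a)))/4


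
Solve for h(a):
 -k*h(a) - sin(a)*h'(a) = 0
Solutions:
 h(a) = C1*exp(k*(-log(cos(a) - 1) + log(cos(a) + 1))/2)


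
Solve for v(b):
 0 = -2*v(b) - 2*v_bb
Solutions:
 v(b) = C1*sin(b) + C2*cos(b)


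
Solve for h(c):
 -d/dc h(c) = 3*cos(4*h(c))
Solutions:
 h(c) = -asin((C1 + exp(24*c))/(C1 - exp(24*c)))/4 + pi/4
 h(c) = asin((C1 + exp(24*c))/(C1 - exp(24*c)))/4


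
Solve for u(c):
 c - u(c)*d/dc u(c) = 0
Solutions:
 u(c) = -sqrt(C1 + c^2)
 u(c) = sqrt(C1 + c^2)


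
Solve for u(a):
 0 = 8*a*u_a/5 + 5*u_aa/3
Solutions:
 u(a) = C1 + C2*erf(2*sqrt(3)*a/5)


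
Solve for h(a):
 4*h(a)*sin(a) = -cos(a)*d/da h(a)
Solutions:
 h(a) = C1*cos(a)^4


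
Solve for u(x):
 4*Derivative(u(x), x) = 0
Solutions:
 u(x) = C1


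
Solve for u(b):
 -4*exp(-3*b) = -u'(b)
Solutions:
 u(b) = C1 - 4*exp(-3*b)/3


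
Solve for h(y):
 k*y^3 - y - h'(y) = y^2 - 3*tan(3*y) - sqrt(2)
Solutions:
 h(y) = C1 + k*y^4/4 - y^3/3 - y^2/2 + sqrt(2)*y - log(cos(3*y))


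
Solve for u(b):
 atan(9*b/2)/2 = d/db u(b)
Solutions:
 u(b) = C1 + b*atan(9*b/2)/2 - log(81*b^2 + 4)/18


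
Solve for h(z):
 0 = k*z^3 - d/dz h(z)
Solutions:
 h(z) = C1 + k*z^4/4


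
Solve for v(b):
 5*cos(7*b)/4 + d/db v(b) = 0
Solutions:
 v(b) = C1 - 5*sin(7*b)/28


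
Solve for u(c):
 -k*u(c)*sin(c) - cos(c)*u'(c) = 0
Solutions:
 u(c) = C1*exp(k*log(cos(c)))


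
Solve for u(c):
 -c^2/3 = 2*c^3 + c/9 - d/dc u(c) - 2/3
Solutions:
 u(c) = C1 + c^4/2 + c^3/9 + c^2/18 - 2*c/3


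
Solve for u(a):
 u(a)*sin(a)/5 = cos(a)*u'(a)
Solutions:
 u(a) = C1/cos(a)^(1/5)


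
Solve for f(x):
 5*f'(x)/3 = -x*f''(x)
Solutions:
 f(x) = C1 + C2/x^(2/3)


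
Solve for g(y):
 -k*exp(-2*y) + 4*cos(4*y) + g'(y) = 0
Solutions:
 g(y) = C1 - k*exp(-2*y)/2 - sin(4*y)


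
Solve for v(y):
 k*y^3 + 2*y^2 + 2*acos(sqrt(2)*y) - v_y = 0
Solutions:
 v(y) = C1 + k*y^4/4 + 2*y^3/3 + 2*y*acos(sqrt(2)*y) - sqrt(2)*sqrt(1 - 2*y^2)


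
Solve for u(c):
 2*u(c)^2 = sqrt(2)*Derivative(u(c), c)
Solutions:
 u(c) = -1/(C1 + sqrt(2)*c)


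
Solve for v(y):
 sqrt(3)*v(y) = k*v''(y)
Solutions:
 v(y) = C1*exp(-3^(1/4)*y*sqrt(1/k)) + C2*exp(3^(1/4)*y*sqrt(1/k))


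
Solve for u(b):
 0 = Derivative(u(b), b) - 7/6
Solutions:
 u(b) = C1 + 7*b/6


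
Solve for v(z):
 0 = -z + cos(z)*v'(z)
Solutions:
 v(z) = C1 + Integral(z/cos(z), z)


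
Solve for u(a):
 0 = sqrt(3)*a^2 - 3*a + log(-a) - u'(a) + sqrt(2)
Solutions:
 u(a) = C1 + sqrt(3)*a^3/3 - 3*a^2/2 + a*log(-a) + a*(-1 + sqrt(2))


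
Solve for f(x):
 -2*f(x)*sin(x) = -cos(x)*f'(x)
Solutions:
 f(x) = C1/cos(x)^2


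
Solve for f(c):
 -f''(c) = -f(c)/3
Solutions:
 f(c) = C1*exp(-sqrt(3)*c/3) + C2*exp(sqrt(3)*c/3)


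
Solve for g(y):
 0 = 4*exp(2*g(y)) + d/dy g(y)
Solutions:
 g(y) = log(-sqrt(-1/(C1 - 4*y))) - log(2)/2
 g(y) = log(-1/(C1 - 4*y))/2 - log(2)/2


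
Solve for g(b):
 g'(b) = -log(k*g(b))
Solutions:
 li(k*g(b))/k = C1 - b


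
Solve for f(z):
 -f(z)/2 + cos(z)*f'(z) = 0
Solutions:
 f(z) = C1*(sin(z) + 1)^(1/4)/(sin(z) - 1)^(1/4)


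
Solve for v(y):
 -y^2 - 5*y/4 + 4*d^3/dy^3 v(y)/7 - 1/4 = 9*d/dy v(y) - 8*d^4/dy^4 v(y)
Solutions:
 v(y) = C1 + C2*exp(-y*(2*2^(1/3)/(63*sqrt(1750245) + 83347)^(1/3) + 4 + 2^(2/3)*(63*sqrt(1750245) + 83347)^(1/3))/168)*sin(2^(1/3)*sqrt(3)*y*(-2^(1/3)*(63*sqrt(1750245) + 83347)^(1/3) + 2/(63*sqrt(1750245) + 83347)^(1/3))/168) + C3*exp(-y*(2*2^(1/3)/(63*sqrt(1750245) + 83347)^(1/3) + 4 + 2^(2/3)*(63*sqrt(1750245) + 83347)^(1/3))/168)*cos(2^(1/3)*sqrt(3)*y*(-2^(1/3)*(63*sqrt(1750245) + 83347)^(1/3) + 2/(63*sqrt(1750245) + 83347)^(1/3))/168) + C4*exp(y*(-2 + 2*2^(1/3)/(63*sqrt(1750245) + 83347)^(1/3) + 2^(2/3)*(63*sqrt(1750245) + 83347)^(1/3))/84) - y^3/27 - 5*y^2/72 - 95*y/2268


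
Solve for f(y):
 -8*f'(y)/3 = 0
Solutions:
 f(y) = C1


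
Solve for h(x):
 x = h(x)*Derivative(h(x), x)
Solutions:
 h(x) = -sqrt(C1 + x^2)
 h(x) = sqrt(C1 + x^2)


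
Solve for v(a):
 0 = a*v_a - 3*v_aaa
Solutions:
 v(a) = C1 + Integral(C2*airyai(3^(2/3)*a/3) + C3*airybi(3^(2/3)*a/3), a)


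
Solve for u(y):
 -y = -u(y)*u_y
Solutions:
 u(y) = -sqrt(C1 + y^2)
 u(y) = sqrt(C1 + y^2)


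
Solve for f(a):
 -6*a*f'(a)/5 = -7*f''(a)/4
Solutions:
 f(a) = C1 + C2*erfi(2*sqrt(105)*a/35)


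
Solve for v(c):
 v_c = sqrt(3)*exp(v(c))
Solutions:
 v(c) = log(-1/(C1 + sqrt(3)*c))


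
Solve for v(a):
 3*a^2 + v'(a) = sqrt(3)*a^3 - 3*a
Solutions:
 v(a) = C1 + sqrt(3)*a^4/4 - a^3 - 3*a^2/2


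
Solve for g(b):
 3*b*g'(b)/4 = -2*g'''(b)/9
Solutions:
 g(b) = C1 + Integral(C2*airyai(-3*b/2) + C3*airybi(-3*b/2), b)


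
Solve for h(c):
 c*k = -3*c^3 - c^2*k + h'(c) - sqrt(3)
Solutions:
 h(c) = C1 + 3*c^4/4 + c^3*k/3 + c^2*k/2 + sqrt(3)*c


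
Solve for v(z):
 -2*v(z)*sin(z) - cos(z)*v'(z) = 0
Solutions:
 v(z) = C1*cos(z)^2


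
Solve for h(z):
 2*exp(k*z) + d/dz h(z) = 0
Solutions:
 h(z) = C1 - 2*exp(k*z)/k


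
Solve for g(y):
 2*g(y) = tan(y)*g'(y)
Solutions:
 g(y) = C1*sin(y)^2


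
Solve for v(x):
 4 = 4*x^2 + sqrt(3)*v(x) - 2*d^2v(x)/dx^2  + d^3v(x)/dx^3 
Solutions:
 v(x) = C1*exp(x*(4/(-8 + sqrt(-256 + (-16 + 27*sqrt(3))^2)/2 + 27*sqrt(3)/2)^(1/3) + (-8 + sqrt(-256 + (-16 + 27*sqrt(3))^2)/2 + 27*sqrt(3)/2)^(1/3) + 4)/6)*sin(sqrt(3)*x*(-(-8 + sqrt(-256 + (-16 + 27*sqrt(3))^2)/2 + 27*sqrt(3)/2)^(1/3) + 4/(-8 + sqrt(-256 + (-16 + 27*sqrt(3))^2)/2 + 27*sqrt(3)/2)^(1/3))/6) + C2*exp(x*(4/(-8 + sqrt(-256 + (-16 + 27*sqrt(3))^2)/2 + 27*sqrt(3)/2)^(1/3) + (-8 + sqrt(-256 + (-16 + 27*sqrt(3))^2)/2 + 27*sqrt(3)/2)^(1/3) + 4)/6)*cos(sqrt(3)*x*(-(-8 + sqrt(-256 + (-16 + 27*sqrt(3))^2)/2 + 27*sqrt(3)/2)^(1/3) + 4/(-8 + sqrt(-256 + (-16 + 27*sqrt(3))^2)/2 + 27*sqrt(3)/2)^(1/3))/6) + C3*exp(x*(-(-8 + sqrt(-256 + (-16 + 27*sqrt(3))^2)/2 + 27*sqrt(3)/2)^(1/3) - 4/(-8 + sqrt(-256 + (-16 + 27*sqrt(3))^2)/2 + 27*sqrt(3)/2)^(1/3) + 2)/3) - 4*sqrt(3)*x^2/3 - 16/3 + 4*sqrt(3)/3


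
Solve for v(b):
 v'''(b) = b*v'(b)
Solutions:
 v(b) = C1 + Integral(C2*airyai(b) + C3*airybi(b), b)


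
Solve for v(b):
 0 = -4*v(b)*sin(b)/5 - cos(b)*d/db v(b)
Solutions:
 v(b) = C1*cos(b)^(4/5)


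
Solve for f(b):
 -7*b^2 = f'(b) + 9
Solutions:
 f(b) = C1 - 7*b^3/3 - 9*b


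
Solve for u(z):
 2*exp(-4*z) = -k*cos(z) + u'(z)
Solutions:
 u(z) = C1 + k*sin(z) - exp(-4*z)/2


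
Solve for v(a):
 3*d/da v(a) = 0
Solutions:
 v(a) = C1


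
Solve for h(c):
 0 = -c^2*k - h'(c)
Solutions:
 h(c) = C1 - c^3*k/3


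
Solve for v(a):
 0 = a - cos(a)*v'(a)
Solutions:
 v(a) = C1 + Integral(a/cos(a), a)


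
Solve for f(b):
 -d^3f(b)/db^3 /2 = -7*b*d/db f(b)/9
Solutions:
 f(b) = C1 + Integral(C2*airyai(42^(1/3)*b/3) + C3*airybi(42^(1/3)*b/3), b)


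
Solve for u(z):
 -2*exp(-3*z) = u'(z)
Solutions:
 u(z) = C1 + 2*exp(-3*z)/3


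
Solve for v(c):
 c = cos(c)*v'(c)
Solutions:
 v(c) = C1 + Integral(c/cos(c), c)


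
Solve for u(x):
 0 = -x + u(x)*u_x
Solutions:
 u(x) = -sqrt(C1 + x^2)
 u(x) = sqrt(C1 + x^2)


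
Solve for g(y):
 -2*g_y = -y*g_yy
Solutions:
 g(y) = C1 + C2*y^3


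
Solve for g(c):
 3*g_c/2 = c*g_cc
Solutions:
 g(c) = C1 + C2*c^(5/2)


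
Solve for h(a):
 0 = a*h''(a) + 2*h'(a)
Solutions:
 h(a) = C1 + C2/a


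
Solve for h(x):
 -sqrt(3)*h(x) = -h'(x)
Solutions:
 h(x) = C1*exp(sqrt(3)*x)


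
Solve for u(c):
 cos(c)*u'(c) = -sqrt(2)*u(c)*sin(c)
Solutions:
 u(c) = C1*cos(c)^(sqrt(2))


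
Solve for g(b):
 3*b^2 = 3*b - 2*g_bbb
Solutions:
 g(b) = C1 + C2*b + C3*b^2 - b^5/40 + b^4/16


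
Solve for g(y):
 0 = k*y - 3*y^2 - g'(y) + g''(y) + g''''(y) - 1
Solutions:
 g(y) = C1 + C2*exp(-y*(-2*18^(1/3)/(9 + sqrt(93))^(1/3) + 12^(1/3)*(9 + sqrt(93))^(1/3))/12)*sin(2^(1/3)*3^(1/6)*y*(6/(9 + sqrt(93))^(1/3) + 2^(1/3)*3^(2/3)*(9 + sqrt(93))^(1/3))/12) + C3*exp(-y*(-2*18^(1/3)/(9 + sqrt(93))^(1/3) + 12^(1/3)*(9 + sqrt(93))^(1/3))/12)*cos(2^(1/3)*3^(1/6)*y*(6/(9 + sqrt(93))^(1/3) + 2^(1/3)*3^(2/3)*(9 + sqrt(93))^(1/3))/12) + C4*exp(y*(-2*18^(1/3)/(9 + sqrt(93))^(1/3) + 12^(1/3)*(9 + sqrt(93))^(1/3))/6) + k*y^2/2 + k*y - y^3 - 3*y^2 - 7*y


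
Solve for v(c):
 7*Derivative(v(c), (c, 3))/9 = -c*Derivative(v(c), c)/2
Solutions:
 v(c) = C1 + Integral(C2*airyai(-42^(2/3)*c/14) + C3*airybi(-42^(2/3)*c/14), c)


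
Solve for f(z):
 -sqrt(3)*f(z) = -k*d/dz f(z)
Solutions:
 f(z) = C1*exp(sqrt(3)*z/k)


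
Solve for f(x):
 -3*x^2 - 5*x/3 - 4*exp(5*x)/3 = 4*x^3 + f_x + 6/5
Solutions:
 f(x) = C1 - x^4 - x^3 - 5*x^2/6 - 6*x/5 - 4*exp(5*x)/15


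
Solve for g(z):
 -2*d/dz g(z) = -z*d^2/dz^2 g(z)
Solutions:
 g(z) = C1 + C2*z^3


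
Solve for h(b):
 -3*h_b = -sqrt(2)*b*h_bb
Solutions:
 h(b) = C1 + C2*b^(1 + 3*sqrt(2)/2)


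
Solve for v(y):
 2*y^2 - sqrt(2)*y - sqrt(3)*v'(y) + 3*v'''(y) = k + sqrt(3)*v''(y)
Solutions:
 v(y) = C1 + C2*exp(sqrt(3)*y*(1 - sqrt(1 + 4*sqrt(3)))/6) + C3*exp(sqrt(3)*y*(1 + sqrt(1 + 4*sqrt(3)))/6) - sqrt(3)*k*y/3 + 2*sqrt(3)*y^3/9 - 2*sqrt(3)*y^2/3 - sqrt(6)*y^2/6 + sqrt(6)*y/3 + 4*sqrt(3)*y/3 + 4*y


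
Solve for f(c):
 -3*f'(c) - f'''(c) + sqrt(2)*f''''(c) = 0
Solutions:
 f(c) = C1 + C2*exp(c*(-2^(1/3)*(9*sqrt(166) + 82*sqrt(2))^(1/3) - 2^(2/3)/(9*sqrt(166) + 82*sqrt(2))^(1/3) + 2*sqrt(2))/12)*sin(2^(1/3)*sqrt(3)*c*(-(9*sqrt(166) + 82*sqrt(2))^(1/3) + 2^(1/3)/(9*sqrt(166) + 82*sqrt(2))^(1/3))/12) + C3*exp(c*(-2^(1/3)*(9*sqrt(166) + 82*sqrt(2))^(1/3) - 2^(2/3)/(9*sqrt(166) + 82*sqrt(2))^(1/3) + 2*sqrt(2))/12)*cos(2^(1/3)*sqrt(3)*c*(-(9*sqrt(166) + 82*sqrt(2))^(1/3) + 2^(1/3)/(9*sqrt(166) + 82*sqrt(2))^(1/3))/12) + C4*exp(c*(2^(2/3)/(9*sqrt(166) + 82*sqrt(2))^(1/3) + sqrt(2) + 2^(1/3)*(9*sqrt(166) + 82*sqrt(2))^(1/3))/6)


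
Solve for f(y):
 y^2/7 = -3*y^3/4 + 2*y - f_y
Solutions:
 f(y) = C1 - 3*y^4/16 - y^3/21 + y^2


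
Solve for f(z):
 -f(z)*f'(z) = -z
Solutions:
 f(z) = -sqrt(C1 + z^2)
 f(z) = sqrt(C1 + z^2)


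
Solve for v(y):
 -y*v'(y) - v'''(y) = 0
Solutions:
 v(y) = C1 + Integral(C2*airyai(-y) + C3*airybi(-y), y)


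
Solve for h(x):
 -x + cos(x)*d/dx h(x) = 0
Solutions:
 h(x) = C1 + Integral(x/cos(x), x)


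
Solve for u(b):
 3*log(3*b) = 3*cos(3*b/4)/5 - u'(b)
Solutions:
 u(b) = C1 - 3*b*log(b) - 3*b*log(3) + 3*b + 4*sin(3*b/4)/5


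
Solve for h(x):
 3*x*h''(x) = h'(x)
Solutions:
 h(x) = C1 + C2*x^(4/3)


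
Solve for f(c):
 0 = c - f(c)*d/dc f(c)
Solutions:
 f(c) = -sqrt(C1 + c^2)
 f(c) = sqrt(C1 + c^2)


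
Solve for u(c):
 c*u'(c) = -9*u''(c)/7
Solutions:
 u(c) = C1 + C2*erf(sqrt(14)*c/6)


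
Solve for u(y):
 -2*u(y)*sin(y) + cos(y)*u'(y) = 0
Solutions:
 u(y) = C1/cos(y)^2


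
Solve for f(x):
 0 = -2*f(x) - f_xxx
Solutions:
 f(x) = C3*exp(-2^(1/3)*x) + (C1*sin(2^(1/3)*sqrt(3)*x/2) + C2*cos(2^(1/3)*sqrt(3)*x/2))*exp(2^(1/3)*x/2)


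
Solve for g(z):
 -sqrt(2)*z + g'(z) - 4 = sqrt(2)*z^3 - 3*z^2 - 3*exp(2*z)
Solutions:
 g(z) = C1 + sqrt(2)*z^4/4 - z^3 + sqrt(2)*z^2/2 + 4*z - 3*exp(2*z)/2


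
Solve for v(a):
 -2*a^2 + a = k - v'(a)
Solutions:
 v(a) = C1 + 2*a^3/3 - a^2/2 + a*k


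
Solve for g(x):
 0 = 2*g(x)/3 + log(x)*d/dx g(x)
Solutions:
 g(x) = C1*exp(-2*li(x)/3)


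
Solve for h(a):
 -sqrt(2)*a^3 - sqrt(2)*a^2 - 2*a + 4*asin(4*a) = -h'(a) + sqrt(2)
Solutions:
 h(a) = C1 + sqrt(2)*a^4/4 + sqrt(2)*a^3/3 + a^2 - 4*a*asin(4*a) + sqrt(2)*a - sqrt(1 - 16*a^2)


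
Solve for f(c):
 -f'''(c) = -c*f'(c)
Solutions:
 f(c) = C1 + Integral(C2*airyai(c) + C3*airybi(c), c)


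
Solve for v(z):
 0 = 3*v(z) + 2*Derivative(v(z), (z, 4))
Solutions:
 v(z) = (C1*sin(6^(1/4)*z/2) + C2*cos(6^(1/4)*z/2))*exp(-6^(1/4)*z/2) + (C3*sin(6^(1/4)*z/2) + C4*cos(6^(1/4)*z/2))*exp(6^(1/4)*z/2)


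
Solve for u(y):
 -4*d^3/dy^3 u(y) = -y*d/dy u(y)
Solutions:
 u(y) = C1 + Integral(C2*airyai(2^(1/3)*y/2) + C3*airybi(2^(1/3)*y/2), y)


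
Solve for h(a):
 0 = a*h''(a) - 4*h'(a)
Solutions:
 h(a) = C1 + C2*a^5


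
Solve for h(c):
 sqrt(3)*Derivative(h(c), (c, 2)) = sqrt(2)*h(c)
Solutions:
 h(c) = C1*exp(-2^(1/4)*3^(3/4)*c/3) + C2*exp(2^(1/4)*3^(3/4)*c/3)


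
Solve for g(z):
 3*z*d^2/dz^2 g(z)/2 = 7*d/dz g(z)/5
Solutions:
 g(z) = C1 + C2*z^(29/15)


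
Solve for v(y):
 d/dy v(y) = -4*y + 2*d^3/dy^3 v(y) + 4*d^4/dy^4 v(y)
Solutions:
 v(y) = C1 + C4*exp(y/2) - 2*y^2 + (C2*sin(y/2) + C3*cos(y/2))*exp(-y/2)


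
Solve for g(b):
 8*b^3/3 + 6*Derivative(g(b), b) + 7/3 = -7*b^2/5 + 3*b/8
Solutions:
 g(b) = C1 - b^4/9 - 7*b^3/90 + b^2/32 - 7*b/18
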